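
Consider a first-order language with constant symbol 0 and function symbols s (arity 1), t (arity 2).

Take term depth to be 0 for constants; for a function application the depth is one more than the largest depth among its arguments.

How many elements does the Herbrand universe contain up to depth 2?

Let N_k = |{terms of depth ≤ k}|. Then N_0 = 1 and N_k = 1 + N_{k-1} + N_{k-1}^2 for k ≥ 1 (one summand per function symbol, arity giving the exponent).
N_0 = 1
N_1 = 1 + 1 + 1^2 = 3
N_2 = 1 + 3 + 3^2 = 13

13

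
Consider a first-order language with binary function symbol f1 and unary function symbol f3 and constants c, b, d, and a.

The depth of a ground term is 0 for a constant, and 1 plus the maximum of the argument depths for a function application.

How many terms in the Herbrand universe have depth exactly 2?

Let N_k count ground terms of depth at most k. Each non-constant term of depth ≤ k is some function symbol applied to depth-≤(k−1) arguments, giving N_k = 4 + N_{k-1}^2 + N_{k-1}.
N_0 = 4
N_1 = 4 + 4^2 + 4 = 24
N_2 = 4 + 24^2 + 24 = 604
Terms of depth exactly 2: N_2 − N_1 = 604 − 24 = 580.

580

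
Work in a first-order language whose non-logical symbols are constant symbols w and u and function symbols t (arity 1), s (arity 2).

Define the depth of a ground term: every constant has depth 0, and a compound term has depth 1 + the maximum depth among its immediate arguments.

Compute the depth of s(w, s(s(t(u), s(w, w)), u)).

4

depth(t(u)) = 1 + depth(u) = 1 + 0 = 1
depth(s(w, w)) = 1 + max(0, 0) = 1
depth(s(t(u), s(w, w))) = 1 + max(1, 1) = 2
depth(s(s(t(u), s(w, w)), u)) = 1 + max(2, 0) = 3
depth(s(w, s(s(t(u), s(w, w)), u))) = 1 + max(0, 3) = 4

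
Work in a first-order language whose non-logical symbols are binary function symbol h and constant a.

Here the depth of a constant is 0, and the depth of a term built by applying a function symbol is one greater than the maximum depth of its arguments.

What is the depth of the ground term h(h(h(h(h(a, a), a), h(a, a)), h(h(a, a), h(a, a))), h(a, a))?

depth(h(a, a)) = 1 + max(0, 0) = 1
depth(h(h(a, a), a)) = 1 + max(1, 0) = 2
depth(h(h(h(a, a), a), h(a, a))) = 1 + max(2, 1) = 3
depth(h(h(a, a), h(a, a))) = 1 + max(1, 1) = 2
depth(h(h(h(h(a, a), a), h(a, a)), h(h(a, a), h(a, a)))) = 1 + max(3, 2) = 4
depth(h(h(h(h(h(a, a), a), h(a, a)), h(h(a, a), h(a, a))), h(a, a))) = 1 + max(4, 1) = 5

5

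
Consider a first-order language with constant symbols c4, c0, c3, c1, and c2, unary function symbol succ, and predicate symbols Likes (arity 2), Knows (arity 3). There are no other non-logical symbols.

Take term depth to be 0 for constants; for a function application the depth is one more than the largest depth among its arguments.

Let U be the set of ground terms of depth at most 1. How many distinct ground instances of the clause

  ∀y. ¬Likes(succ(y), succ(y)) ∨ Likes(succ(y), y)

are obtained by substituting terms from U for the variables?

10

Ground terms of depth ≤ 1:
  Let N_k = |{terms of depth ≤ k}|. Then N_0 = 5 and N_k = 5 + N_{k-1} for k ≥ 1 (one summand per function symbol, arity giving the exponent).
  N_0 = 5
  N_1 = 5 + 5 = 10
  Explicitly: c4, c0, c3, c1, c2, succ(c4), succ(c0), succ(c3), succ(c1), succ(c2).
So there are 10 ground terms available for substitution.
There is 1 variable to instantiate (y),  occurring in at least one literal, so different choices give different ground instances.
Number of ground instances = 10.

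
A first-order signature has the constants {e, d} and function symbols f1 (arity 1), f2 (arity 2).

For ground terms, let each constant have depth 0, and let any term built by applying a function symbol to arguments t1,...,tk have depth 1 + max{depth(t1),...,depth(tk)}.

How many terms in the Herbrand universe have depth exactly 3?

Write N_k for the number of ground terms of depth ≤ k. A term of depth ≤ k is either a constant or a function symbol applied to arguments of depth ≤ k−1, so N_k = 2 + N_{k-1} + N_{k-1}^2.
N_0 = 2
N_1 = 2 + 2 + 2^2 = 8
N_2 = 2 + 8 + 8^2 = 74
N_3 = 2 + 74 + 74^2 = 5552
Terms of depth exactly 3: N_3 − N_2 = 5552 − 74 = 5478.

5478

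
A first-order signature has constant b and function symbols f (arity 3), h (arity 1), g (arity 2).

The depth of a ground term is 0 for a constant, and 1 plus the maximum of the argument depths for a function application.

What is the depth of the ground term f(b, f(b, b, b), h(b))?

2

depth(f(b, b, b)) = 1 + max(0, 0, 0) = 1
depth(h(b)) = 1 + depth(b) = 1 + 0 = 1
depth(f(b, f(b, b, b), h(b))) = 1 + max(0, 1, 1) = 2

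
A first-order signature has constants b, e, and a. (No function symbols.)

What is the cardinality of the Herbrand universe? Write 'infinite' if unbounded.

There are no function symbols, so every ground term is one of the 3 constants.
The Herbrand universe is {b, e, a}, which is finite with 3 elements.

3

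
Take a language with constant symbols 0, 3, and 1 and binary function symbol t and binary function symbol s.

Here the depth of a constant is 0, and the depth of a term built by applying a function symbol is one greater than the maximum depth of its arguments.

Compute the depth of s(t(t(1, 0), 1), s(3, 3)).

3

depth(t(1, 0)) = 1 + max(0, 0) = 1
depth(t(t(1, 0), 1)) = 1 + max(1, 0) = 2
depth(s(3, 3)) = 1 + max(0, 0) = 1
depth(s(t(t(1, 0), 1), s(3, 3))) = 1 + max(2, 1) = 3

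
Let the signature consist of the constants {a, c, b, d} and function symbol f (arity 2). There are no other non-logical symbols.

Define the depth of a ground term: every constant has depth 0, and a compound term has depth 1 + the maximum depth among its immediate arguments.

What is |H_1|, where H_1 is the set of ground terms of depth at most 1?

Write N_k for the number of ground terms of depth ≤ k. A term of depth ≤ k is either a constant or a function symbol applied to arguments of depth ≤ k−1, so N_k = 4 + N_{k-1}^2.
N_0 = 4
N_1 = 4 + 4^2 = 20

20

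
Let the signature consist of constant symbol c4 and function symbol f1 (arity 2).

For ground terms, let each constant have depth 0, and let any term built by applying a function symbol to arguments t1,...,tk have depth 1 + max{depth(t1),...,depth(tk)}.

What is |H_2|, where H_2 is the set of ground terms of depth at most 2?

5

Let N_k count ground terms of depth at most k. Each non-constant term of depth ≤ k is some function symbol applied to depth-≤(k−1) arguments, giving N_k = 1 + N_{k-1}^2.
N_0 = 1
N_1 = 1 + 1^2 = 2
N_2 = 1 + 2^2 = 5
Explicitly: c4, f1(c4, c4), f1(c4, f1(c4, c4)), f1(f1(c4, c4), c4), f1(f1(c4, c4), f1(c4, c4)).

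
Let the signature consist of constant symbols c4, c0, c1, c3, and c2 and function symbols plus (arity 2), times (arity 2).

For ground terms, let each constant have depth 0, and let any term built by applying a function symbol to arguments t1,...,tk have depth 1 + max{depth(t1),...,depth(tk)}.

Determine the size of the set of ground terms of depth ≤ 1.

55

If N_k denotes the number of depth-≤k ground terms, the 5 constants give N_0 = 5, and each function symbol of arity r contributes N_{k-1}^r new terms at level k: N_k = 5 + N_{k-1}^2 + N_{k-1}^2.
N_0 = 5
N_1 = 5 + 5^2 + 5^2 = 55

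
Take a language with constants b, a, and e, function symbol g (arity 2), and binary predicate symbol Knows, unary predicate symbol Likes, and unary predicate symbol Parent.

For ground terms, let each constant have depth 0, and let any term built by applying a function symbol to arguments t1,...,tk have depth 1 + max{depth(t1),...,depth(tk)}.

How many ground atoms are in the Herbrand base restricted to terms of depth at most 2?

First count ground terms of depth ≤ 2.
Let N_k = |{terms of depth ≤ k}|. Then N_0 = 3 and N_k = 3 + N_{k-1}^2 for k ≥ 1 (one summand per function symbol, arity giving the exponent).
N_0 = 3
N_1 = 3 + 3^2 = 12
N_2 = 3 + 12^2 = 147
So |H| = 147.
For each predicate symbol, the number of ground atoms is |H| raised to its arity; summing:
  Knows: 147^2 = 21609;  Likes: 147;  Parent: 147
Total ground atoms: 21609 + 147 + 147 = 21903.

21903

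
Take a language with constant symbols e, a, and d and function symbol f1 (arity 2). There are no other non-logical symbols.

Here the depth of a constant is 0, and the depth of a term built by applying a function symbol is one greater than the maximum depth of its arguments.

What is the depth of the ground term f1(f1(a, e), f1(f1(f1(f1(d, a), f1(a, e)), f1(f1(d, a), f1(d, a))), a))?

5

depth(f1(a, e)) = 1 + max(0, 0) = 1
depth(f1(d, a)) = 1 + max(0, 0) = 1
depth(f1(f1(d, a), f1(a, e))) = 1 + max(1, 1) = 2
depth(f1(f1(d, a), f1(d, a))) = 1 + max(1, 1) = 2
depth(f1(f1(f1(d, a), f1(a, e)), f1(f1(d, a), f1(d, a)))) = 1 + max(2, 2) = 3
depth(f1(f1(f1(f1(d, a), f1(a, e)), f1(f1(d, a), f1(d, a))), a)) = 1 + max(3, 0) = 4
depth(f1(f1(a, e), f1(f1(f1(f1(d, a), f1(a, e)), f1(f1(d, a), f1(d, a))), a))) = 1 + max(1, 4) = 5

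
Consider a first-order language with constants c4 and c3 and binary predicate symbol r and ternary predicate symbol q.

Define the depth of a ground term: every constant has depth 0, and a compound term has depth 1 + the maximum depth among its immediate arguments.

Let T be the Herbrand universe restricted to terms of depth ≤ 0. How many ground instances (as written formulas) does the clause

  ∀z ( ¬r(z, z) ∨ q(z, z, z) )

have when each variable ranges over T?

Ground terms of depth ≤ 0:
  With no function symbols every ground term is a constant, so there are exactly 2 ground terms at every depth bound.
  N_0 = 2
So there are 2 ground terms available for substitution.
There is 1 variable to instantiate (z),  occurring in at least one literal, so different choices give different ground instances.
Number of ground instances = 2.

2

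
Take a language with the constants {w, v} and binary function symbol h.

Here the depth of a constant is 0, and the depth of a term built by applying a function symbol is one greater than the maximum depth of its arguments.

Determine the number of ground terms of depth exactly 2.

32

If N_k denotes the number of depth-≤k ground terms, the 2 constants give N_0 = 2, and each function symbol of arity r contributes N_{k-1}^r new terms at level k: N_k = 2 + N_{k-1}^2.
N_0 = 2
N_1 = 2 + 2^2 = 6
N_2 = 2 + 6^2 = 38
Terms of depth exactly 2: N_2 − N_1 = 38 − 6 = 32.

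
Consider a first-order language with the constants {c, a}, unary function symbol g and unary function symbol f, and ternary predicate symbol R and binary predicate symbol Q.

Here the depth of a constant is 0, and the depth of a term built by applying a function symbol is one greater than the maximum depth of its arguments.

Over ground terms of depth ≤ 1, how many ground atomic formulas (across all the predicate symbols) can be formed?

252

First count ground terms of depth ≤ 1.
Let N_k count ground terms of depth at most k. Each non-constant term of depth ≤ k is some function symbol applied to depth-≤(k−1) arguments, giving N_k = 2 + N_{k-1} + N_{k-1}.
N_0 = 2
N_1 = 2 + 2 + 2 = 6
Explicitly: c, a, g(c), g(a), f(c), f(a).
So |H| = 6.
Ground atoms are formed by filling each argument slot of a predicate with a term from H, so an r-ary predicate gives |H|^r atoms:
  R: 6^3 = 216;  Q: 6^2 = 36
Total ground atoms: 216 + 36 = 252.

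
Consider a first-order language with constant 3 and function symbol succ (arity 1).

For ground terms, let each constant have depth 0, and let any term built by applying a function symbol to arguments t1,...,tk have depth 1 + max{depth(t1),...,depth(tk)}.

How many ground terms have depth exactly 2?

Write N_k for the number of ground terms of depth ≤ k. A term of depth ≤ k is either a constant or a function symbol applied to arguments of depth ≤ k−1, so N_k = 1 + N_{k-1}.
N_0 = 1
N_1 = 1 + 1 = 2
N_2 = 1 + 2 = 3
Terms of depth exactly 2: N_2 − N_1 = 3 − 2 = 1.

1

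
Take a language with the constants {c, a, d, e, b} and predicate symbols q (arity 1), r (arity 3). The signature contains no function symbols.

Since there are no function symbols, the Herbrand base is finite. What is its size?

With no function symbols, the Herbrand universe is just the 5 constants.
Ground atoms per predicate: q: 5, r: 5^3 = 125.
Herbrand base size = 5 + 125 = 130.

130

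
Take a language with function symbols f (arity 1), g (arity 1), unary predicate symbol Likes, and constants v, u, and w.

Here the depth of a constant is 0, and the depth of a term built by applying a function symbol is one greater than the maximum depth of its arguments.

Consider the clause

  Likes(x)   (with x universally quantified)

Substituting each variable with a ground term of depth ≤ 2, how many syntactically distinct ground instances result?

Ground terms of depth ≤ 2:
  Count level by level. With function symbols f/1, g/1, the terms of depth ≤ k are the 3 constants together with each function applied to depth-≤(k−1) tuples, so N_k = 3 + N_{k-1} + N_{k-1}.
  N_0 = 3
  N_1 = 3 + 3 + 3 = 9
  N_2 = 3 + 9 + 9 = 21
So there are 21 ground terms available for substitution.
There is 1 variable to instantiate (x),  occurring in at least one literal, so different choices give different ground instances.
Number of ground instances = 21.

21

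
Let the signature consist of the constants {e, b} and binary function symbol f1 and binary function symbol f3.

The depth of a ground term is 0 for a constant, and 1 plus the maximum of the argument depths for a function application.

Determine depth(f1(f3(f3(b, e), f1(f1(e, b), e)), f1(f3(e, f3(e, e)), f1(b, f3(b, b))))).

depth(f3(b, e)) = 1 + max(0, 0) = 1
depth(f1(e, b)) = 1 + max(0, 0) = 1
depth(f1(f1(e, b), e)) = 1 + max(1, 0) = 2
depth(f3(f3(b, e), f1(f1(e, b), e))) = 1 + max(1, 2) = 3
depth(f3(e, e)) = 1 + max(0, 0) = 1
depth(f3(e, f3(e, e))) = 1 + max(0, 1) = 2
depth(f3(b, b)) = 1 + max(0, 0) = 1
depth(f1(b, f3(b, b))) = 1 + max(0, 1) = 2
depth(f1(f3(e, f3(e, e)), f1(b, f3(b, b)))) = 1 + max(2, 2) = 3
depth(f1(f3(f3(b, e), f1(f1(e, b), e)), f1(f3(e, f3(e, e)), f1(b, f3(b, b))))) = 1 + max(3, 3) = 4

4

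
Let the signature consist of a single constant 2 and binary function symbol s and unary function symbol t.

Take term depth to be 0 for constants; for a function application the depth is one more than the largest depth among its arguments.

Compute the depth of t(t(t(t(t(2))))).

5

depth(t(2)) = 1 + depth(2) = 1 + 0 = 1
depth(t(t(2))) = 1 + depth(t(2)) = 1 + 1 = 2
depth(t(t(t(2)))) = 1 + depth(t(t(2))) = 1 + 2 = 3
depth(t(t(t(t(2))))) = 1 + depth(t(t(t(2)))) = 1 + 3 = 4
depth(t(t(t(t(t(2)))))) = 1 + depth(t(t(t(t(2))))) = 1 + 4 = 5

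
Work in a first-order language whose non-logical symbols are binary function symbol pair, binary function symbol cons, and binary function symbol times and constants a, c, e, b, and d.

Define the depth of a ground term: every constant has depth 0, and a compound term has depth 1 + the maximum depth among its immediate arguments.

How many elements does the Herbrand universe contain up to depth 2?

Write N_k for the number of ground terms of depth ≤ k. A term of depth ≤ k is either a constant or a function symbol applied to arguments of depth ≤ k−1, so N_k = 5 + N_{k-1}^2 + N_{k-1}^2 + N_{k-1}^2.
N_0 = 5
N_1 = 5 + 5^2 + 5^2 + 5^2 = 80
N_2 = 5 + 80^2 + 80^2 + 80^2 = 19205

19205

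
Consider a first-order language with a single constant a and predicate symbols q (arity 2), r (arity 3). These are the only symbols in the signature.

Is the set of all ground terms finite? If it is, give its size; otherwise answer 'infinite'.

1

There are no function symbols, so the only ground term is the single constant.
The Herbrand universe is {a}, finite with 1 element.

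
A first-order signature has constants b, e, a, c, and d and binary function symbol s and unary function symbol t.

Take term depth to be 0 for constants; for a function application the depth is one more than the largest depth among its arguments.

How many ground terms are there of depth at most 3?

Write N_k for the number of ground terms of depth ≤ k. A term of depth ≤ k is either a constant or a function symbol applied to arguments of depth ≤ k−1, so N_k = 5 + N_{k-1}^2 + N_{k-1}.
N_0 = 5
N_1 = 5 + 5^2 + 5 = 35
N_2 = 5 + 35^2 + 35 = 1265
N_3 = 5 + 1265^2 + 1265 = 1601495

1601495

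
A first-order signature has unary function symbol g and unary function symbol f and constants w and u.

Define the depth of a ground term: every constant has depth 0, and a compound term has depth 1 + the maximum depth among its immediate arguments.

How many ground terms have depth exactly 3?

Write N_k for the number of ground terms of depth ≤ k. A term of depth ≤ k is either a constant or a function symbol applied to arguments of depth ≤ k−1, so N_k = 2 + N_{k-1} + N_{k-1}.
N_0 = 2
N_1 = 2 + 2 + 2 = 6
N_2 = 2 + 6 + 6 = 14
N_3 = 2 + 14 + 14 = 30
Terms of depth exactly 3: N_3 − N_2 = 30 − 14 = 16.

16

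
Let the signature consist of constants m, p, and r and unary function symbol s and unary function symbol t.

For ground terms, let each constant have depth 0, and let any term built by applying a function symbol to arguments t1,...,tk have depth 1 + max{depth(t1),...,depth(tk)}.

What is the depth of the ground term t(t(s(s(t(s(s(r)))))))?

depth(s(r)) = 1 + depth(r) = 1 + 0 = 1
depth(s(s(r))) = 1 + depth(s(r)) = 1 + 1 = 2
depth(t(s(s(r)))) = 1 + depth(s(s(r))) = 1 + 2 = 3
depth(s(t(s(s(r))))) = 1 + depth(t(s(s(r)))) = 1 + 3 = 4
depth(s(s(t(s(s(r)))))) = 1 + depth(s(t(s(s(r))))) = 1 + 4 = 5
depth(t(s(s(t(s(s(r))))))) = 1 + depth(s(s(t(s(s(r)))))) = 1 + 5 = 6
depth(t(t(s(s(t(s(s(r)))))))) = 1 + depth(t(s(s(t(s(s(r))))))) = 1 + 6 = 7

7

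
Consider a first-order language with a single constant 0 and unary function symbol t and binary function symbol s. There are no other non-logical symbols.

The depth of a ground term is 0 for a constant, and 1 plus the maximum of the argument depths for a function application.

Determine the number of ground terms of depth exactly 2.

10

Let N_k count ground terms of depth at most k. Each non-constant term of depth ≤ k is some function symbol applied to depth-≤(k−1) arguments, giving N_k = 1 + N_{k-1} + N_{k-1}^2.
N_0 = 1
N_1 = 1 + 1 + 1^2 = 3
N_2 = 1 + 3 + 3^2 = 13
Terms of depth exactly 2: N_2 − N_1 = 13 − 3 = 10.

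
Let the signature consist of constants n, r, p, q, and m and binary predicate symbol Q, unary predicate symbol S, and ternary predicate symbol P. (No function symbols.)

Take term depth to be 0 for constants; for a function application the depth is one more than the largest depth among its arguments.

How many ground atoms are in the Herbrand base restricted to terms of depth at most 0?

155

First count ground terms of depth ≤ 0.
With no function symbols every ground term is a constant, so there are exactly 5 ground terms at every depth bound.
N_0 = 5
Explicitly: n, r, p, q, m.
So |H| = 5.
For each predicate symbol, the number of ground atoms is |H| raised to its arity; summing:
  Q: 5^2 = 25;  S: 5;  P: 5^3 = 125
Total ground atoms: 25 + 5 + 125 = 155.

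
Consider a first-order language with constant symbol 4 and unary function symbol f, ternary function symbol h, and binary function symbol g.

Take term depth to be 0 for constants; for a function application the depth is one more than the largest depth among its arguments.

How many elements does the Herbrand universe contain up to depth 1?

Write N_k for the number of ground terms of depth ≤ k. A term of depth ≤ k is either a constant or a function symbol applied to arguments of depth ≤ k−1, so N_k = 1 + N_{k-1} + N_{k-1}^3 + N_{k-1}^2.
N_0 = 1
N_1 = 1 + 1 + 1^3 + 1^2 = 4
Explicitly: 4, f(4), h(4, 4, 4), g(4, 4).

4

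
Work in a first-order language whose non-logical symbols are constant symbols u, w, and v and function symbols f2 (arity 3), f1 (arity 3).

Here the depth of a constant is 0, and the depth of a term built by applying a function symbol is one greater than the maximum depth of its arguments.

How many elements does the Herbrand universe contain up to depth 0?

If N_k denotes the number of depth-≤k ground terms, the 3 constants give N_0 = 3, and each function symbol of arity r contributes N_{k-1}^r new terms at level k: N_k = 3 + N_{k-1}^3 + N_{k-1}^3.
N_0 = 3

3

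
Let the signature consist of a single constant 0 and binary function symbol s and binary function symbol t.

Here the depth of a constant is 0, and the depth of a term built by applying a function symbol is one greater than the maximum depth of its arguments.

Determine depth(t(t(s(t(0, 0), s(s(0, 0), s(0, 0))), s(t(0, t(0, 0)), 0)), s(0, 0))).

depth(t(0, 0)) = 1 + max(0, 0) = 1
depth(s(0, 0)) = 1 + max(0, 0) = 1
depth(s(s(0, 0), s(0, 0))) = 1 + max(1, 1) = 2
depth(s(t(0, 0), s(s(0, 0), s(0, 0)))) = 1 + max(1, 2) = 3
depth(t(0, t(0, 0))) = 1 + max(0, 1) = 2
depth(s(t(0, t(0, 0)), 0)) = 1 + max(2, 0) = 3
depth(t(s(t(0, 0), s(s(0, 0), s(0, 0))), s(t(0, t(0, 0)), 0))) = 1 + max(3, 3) = 4
depth(t(t(s(t(0, 0), s(s(0, 0), s(0, 0))), s(t(0, t(0, 0)), 0)), s(0, 0))) = 1 + max(4, 1) = 5

5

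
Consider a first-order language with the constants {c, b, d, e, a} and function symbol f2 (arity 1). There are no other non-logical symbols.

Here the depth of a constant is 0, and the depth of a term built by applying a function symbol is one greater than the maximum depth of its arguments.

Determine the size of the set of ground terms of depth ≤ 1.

Let N_k = |{terms of depth ≤ k}|. Then N_0 = 5 and N_k = 5 + N_{k-1} for k ≥ 1 (one summand per function symbol, arity giving the exponent).
N_0 = 5
N_1 = 5 + 5 = 10

10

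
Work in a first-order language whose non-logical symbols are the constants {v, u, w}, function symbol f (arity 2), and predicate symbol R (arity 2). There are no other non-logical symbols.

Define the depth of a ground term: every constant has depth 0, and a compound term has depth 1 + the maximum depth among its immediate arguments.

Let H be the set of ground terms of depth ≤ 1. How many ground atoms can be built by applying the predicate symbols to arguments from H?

First count ground terms of depth ≤ 1.
Let N_k = |{terms of depth ≤ k}|. Then N_0 = 3 and N_k = 3 + N_{k-1}^2 for k ≥ 1 (one summand per function symbol, arity giving the exponent).
N_0 = 3
N_1 = 3 + 3^2 = 12
So |H| = 12.
A ground atom is a predicate applied to a tuple of terms from H, so the count is the sum over predicates of |H|^arity:
  R: 12^2 = 144
Total ground atoms: 144.

144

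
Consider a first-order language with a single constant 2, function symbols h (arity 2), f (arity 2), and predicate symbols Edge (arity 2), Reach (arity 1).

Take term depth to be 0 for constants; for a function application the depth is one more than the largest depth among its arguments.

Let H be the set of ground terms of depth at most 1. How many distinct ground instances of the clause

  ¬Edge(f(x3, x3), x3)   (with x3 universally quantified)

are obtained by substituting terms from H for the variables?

3

Ground terms of depth ≤ 1:
  Write N_k for the number of ground terms of depth ≤ k. A term of depth ≤ k is either a constant or a function symbol applied to arguments of depth ≤ k−1, so N_k = 1 + N_{k-1}^2 + N_{k-1}^2.
  N_0 = 1
  N_1 = 1 + 1^2 + 1^2 = 3
  Explicitly: 2, h(2, 2), f(2, 2).
So there are 3 ground terms available for substitution.
The variable x3 ranges independently over the available ground terms, and distinct assignments produce distinct instances.
Number of ground instances = 3.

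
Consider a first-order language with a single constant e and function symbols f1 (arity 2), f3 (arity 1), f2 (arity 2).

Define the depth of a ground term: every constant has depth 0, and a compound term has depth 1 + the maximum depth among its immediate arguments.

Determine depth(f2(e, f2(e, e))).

2

depth(f2(e, e)) = 1 + max(0, 0) = 1
depth(f2(e, f2(e, e))) = 1 + max(0, 1) = 2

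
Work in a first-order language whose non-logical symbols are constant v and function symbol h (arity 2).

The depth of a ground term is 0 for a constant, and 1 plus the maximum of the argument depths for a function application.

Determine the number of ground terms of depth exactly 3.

If N_k denotes the number of depth-≤k ground terms, the 1 constant gives N_0 = 1, and each function symbol of arity r contributes N_{k-1}^r new terms at level k: N_k = 1 + N_{k-1}^2.
N_0 = 1
N_1 = 1 + 1^2 = 2
N_2 = 1 + 2^2 = 5
N_3 = 1 + 5^2 = 26
Terms of depth exactly 3: N_3 − N_2 = 26 − 5 = 21.

21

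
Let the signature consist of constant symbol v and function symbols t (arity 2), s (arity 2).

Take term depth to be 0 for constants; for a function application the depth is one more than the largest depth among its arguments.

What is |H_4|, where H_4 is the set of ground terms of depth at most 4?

1045459

If N_k denotes the number of depth-≤k ground terms, the 1 constant gives N_0 = 1, and each function symbol of arity r contributes N_{k-1}^r new terms at level k: N_k = 1 + N_{k-1}^2 + N_{k-1}^2.
N_0 = 1
N_1 = 1 + 1^2 + 1^2 = 3
N_2 = 1 + 3^2 + 3^2 = 19
N_3 = 1 + 19^2 + 19^2 = 723
N_4 = 1 + 723^2 + 723^2 = 1045459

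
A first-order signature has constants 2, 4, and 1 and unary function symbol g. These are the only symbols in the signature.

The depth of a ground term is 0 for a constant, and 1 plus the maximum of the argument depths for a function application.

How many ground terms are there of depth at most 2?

Count level by level. With function symbols g/1, the terms of depth ≤ k are the 3 constants together with each function applied to depth-≤(k−1) tuples, so N_k = 3 + N_{k-1}.
N_0 = 3
N_1 = 3 + 3 = 6
N_2 = 3 + 6 = 9

9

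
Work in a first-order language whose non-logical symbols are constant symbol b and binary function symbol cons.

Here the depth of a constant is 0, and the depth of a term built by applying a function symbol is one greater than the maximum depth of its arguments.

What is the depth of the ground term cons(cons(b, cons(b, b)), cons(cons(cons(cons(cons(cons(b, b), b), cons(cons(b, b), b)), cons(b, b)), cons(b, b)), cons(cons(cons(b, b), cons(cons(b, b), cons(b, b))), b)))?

7

depth(cons(b, b)) = 1 + max(0, 0) = 1
depth(cons(b, cons(b, b))) = 1 + max(0, 1) = 2
depth(cons(cons(b, b), b)) = 1 + max(1, 0) = 2
depth(cons(cons(cons(b, b), b), cons(cons(b, b), b))) = 1 + max(2, 2) = 3
depth(cons(cons(cons(cons(b, b), b), cons(cons(b, b), b)), cons(b, b))) = 1 + max(3, 1) = 4
depth(cons(cons(cons(cons(cons(b, b), b), cons(cons(b, b), b)), cons(b, b)), cons(b, b))) = 1 + max(4, 1) = 5
depth(cons(cons(b, b), cons(b, b))) = 1 + max(1, 1) = 2
depth(cons(cons(b, b), cons(cons(b, b), cons(b, b)))) = 1 + max(1, 2) = 3
depth(cons(cons(cons(b, b), cons(cons(b, b), cons(b, b))), b)) = 1 + max(3, 0) = 4
depth(cons(cons(cons(cons(cons(cons(b, b), b), cons(cons(b, b), b)), cons(b, b)), cons(b, b)), cons(cons(cons(b, b), cons(cons(b, b), cons(b, b))), b))) = 1 + max(5, 4) = 6
depth(cons(cons(b, cons(b, b)), cons(cons(cons(cons(cons(cons(b, b), b), cons(cons(b, b), b)), cons(b, b)), cons(b, b)), cons(cons(cons(b, b), cons(cons(b, b), cons(b, b))), b)))) = 1 + max(2, 6) = 7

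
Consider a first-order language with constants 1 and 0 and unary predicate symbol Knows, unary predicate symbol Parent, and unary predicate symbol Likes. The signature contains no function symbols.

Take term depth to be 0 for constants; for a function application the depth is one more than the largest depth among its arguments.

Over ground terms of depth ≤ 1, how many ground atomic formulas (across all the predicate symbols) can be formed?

6

First count ground terms of depth ≤ 1.
With no function symbols every ground term is a constant, so there are exactly 2 ground terms at every depth bound.
N_0 = 2
N_1 = 2
Explicitly: 1, 0.
So |H| = 2.
For each predicate symbol, the number of ground atoms is |H| raised to its arity; summing:
  Knows: 2;  Parent: 2;  Likes: 2
Total ground atoms: 2 + 2 + 2 = 6.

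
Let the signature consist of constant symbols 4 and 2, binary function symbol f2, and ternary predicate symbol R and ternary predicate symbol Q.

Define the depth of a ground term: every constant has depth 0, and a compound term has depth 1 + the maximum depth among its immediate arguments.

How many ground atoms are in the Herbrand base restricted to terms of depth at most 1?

432

First count ground terms of depth ≤ 1.
Let N_k count ground terms of depth at most k. Each non-constant term of depth ≤ k is some function symbol applied to depth-≤(k−1) arguments, giving N_k = 2 + N_{k-1}^2.
N_0 = 2
N_1 = 2 + 2^2 = 6
Explicitly: 4, 2, f2(4, 4), f2(4, 2), f2(2, 4), f2(2, 2).
So |H| = 6.
A ground atom is a predicate applied to a tuple of terms from H, so the count is the sum over predicates of |H|^arity:
  R: 6^3 = 216;  Q: 6^3 = 216
Total ground atoms: 216 + 216 = 432.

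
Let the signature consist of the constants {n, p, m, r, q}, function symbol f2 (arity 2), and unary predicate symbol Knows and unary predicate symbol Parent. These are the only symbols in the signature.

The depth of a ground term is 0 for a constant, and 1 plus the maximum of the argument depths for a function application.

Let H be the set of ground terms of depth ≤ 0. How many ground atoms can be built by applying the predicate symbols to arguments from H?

10

First count ground terms of depth ≤ 0.
If N_k denotes the number of depth-≤k ground terms, the 5 constants give N_0 = 5, and each function symbol of arity r contributes N_{k-1}^r new terms at level k: N_k = 5 + N_{k-1}^2.
N_0 = 5
Explicitly: n, p, m, r, q.
So |H| = 5.
For each predicate symbol, the number of ground atoms is |H| raised to its arity; summing:
  Knows: 5;  Parent: 5
Total ground atoms: 5 + 5 = 10.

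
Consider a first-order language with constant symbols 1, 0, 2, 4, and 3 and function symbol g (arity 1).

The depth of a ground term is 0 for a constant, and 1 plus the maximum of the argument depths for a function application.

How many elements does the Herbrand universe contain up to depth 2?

If N_k denotes the number of depth-≤k ground terms, the 5 constants give N_0 = 5, and each function symbol of arity r contributes N_{k-1}^r new terms at level k: N_k = 5 + N_{k-1}.
N_0 = 5
N_1 = 5 + 5 = 10
N_2 = 5 + 10 = 15

15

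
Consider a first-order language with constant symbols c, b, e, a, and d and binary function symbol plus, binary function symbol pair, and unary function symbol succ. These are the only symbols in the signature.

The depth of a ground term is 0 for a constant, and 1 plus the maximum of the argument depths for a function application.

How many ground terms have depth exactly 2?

Count level by level. With function symbols plus/2, pair/2, succ/1, the terms of depth ≤ k are the 5 constants together with each function applied to depth-≤(k−1) tuples, so N_k = 5 + N_{k-1}^2 + N_{k-1}^2 + N_{k-1}.
N_0 = 5
N_1 = 5 + 5^2 + 5^2 + 5 = 60
N_2 = 5 + 60^2 + 60^2 + 60 = 7265
Terms of depth exactly 2: N_2 − N_1 = 7265 − 60 = 7205.

7205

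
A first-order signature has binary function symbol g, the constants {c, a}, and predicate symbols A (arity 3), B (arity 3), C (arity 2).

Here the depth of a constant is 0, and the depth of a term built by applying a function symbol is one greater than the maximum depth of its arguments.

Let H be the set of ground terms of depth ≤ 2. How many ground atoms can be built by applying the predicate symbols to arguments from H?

111188

First count ground terms of depth ≤ 2.
If N_k denotes the number of depth-≤k ground terms, the 2 constants give N_0 = 2, and each function symbol of arity r contributes N_{k-1}^r new terms at level k: N_k = 2 + N_{k-1}^2.
N_0 = 2
N_1 = 2 + 2^2 = 6
N_2 = 2 + 6^2 = 38
So |H| = 38.
Ground atoms are formed by filling each argument slot of a predicate with a term from H, so an r-ary predicate gives |H|^r atoms:
  A: 38^3 = 54872;  B: 38^3 = 54872;  C: 38^2 = 1444
Total ground atoms: 54872 + 54872 + 1444 = 111188.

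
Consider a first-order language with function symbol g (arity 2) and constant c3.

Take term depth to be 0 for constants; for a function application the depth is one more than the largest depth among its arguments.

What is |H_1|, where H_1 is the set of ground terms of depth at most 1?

Write N_k for the number of ground terms of depth ≤ k. A term of depth ≤ k is either a constant or a function symbol applied to arguments of depth ≤ k−1, so N_k = 1 + N_{k-1}^2.
N_0 = 1
N_1 = 1 + 1^2 = 2
Explicitly: c3, g(c3, c3).

2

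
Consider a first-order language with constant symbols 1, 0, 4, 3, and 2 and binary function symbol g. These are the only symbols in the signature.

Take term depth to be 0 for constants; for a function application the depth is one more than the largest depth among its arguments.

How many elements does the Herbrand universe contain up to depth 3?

819030

Let N_k = |{terms of depth ≤ k}|. Then N_0 = 5 and N_k = 5 + N_{k-1}^2 for k ≥ 1 (one summand per function symbol, arity giving the exponent).
N_0 = 5
N_1 = 5 + 5^2 = 30
N_2 = 5 + 30^2 = 905
N_3 = 5 + 905^2 = 819030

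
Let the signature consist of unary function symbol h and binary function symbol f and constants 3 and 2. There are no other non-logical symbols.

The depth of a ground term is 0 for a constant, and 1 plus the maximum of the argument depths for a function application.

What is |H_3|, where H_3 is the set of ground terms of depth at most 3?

Let N_k = |{terms of depth ≤ k}|. Then N_0 = 2 and N_k = 2 + N_{k-1} + N_{k-1}^2 for k ≥ 1 (one summand per function symbol, arity giving the exponent).
N_0 = 2
N_1 = 2 + 2 + 2^2 = 8
N_2 = 2 + 8 + 8^2 = 74
N_3 = 2 + 74 + 74^2 = 5552

5552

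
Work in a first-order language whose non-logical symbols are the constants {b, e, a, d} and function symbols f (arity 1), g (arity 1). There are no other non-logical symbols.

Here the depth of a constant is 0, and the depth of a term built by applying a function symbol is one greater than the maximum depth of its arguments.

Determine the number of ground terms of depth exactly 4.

64

Let N_k = |{terms of depth ≤ k}|. Then N_0 = 4 and N_k = 4 + N_{k-1} + N_{k-1} for k ≥ 1 (one summand per function symbol, arity giving the exponent).
N_0 = 4
N_1 = 4 + 4 + 4 = 12
N_2 = 4 + 12 + 12 = 28
N_3 = 4 + 28 + 28 = 60
N_4 = 4 + 60 + 60 = 124
Terms of depth exactly 4: N_4 − N_3 = 124 − 60 = 64.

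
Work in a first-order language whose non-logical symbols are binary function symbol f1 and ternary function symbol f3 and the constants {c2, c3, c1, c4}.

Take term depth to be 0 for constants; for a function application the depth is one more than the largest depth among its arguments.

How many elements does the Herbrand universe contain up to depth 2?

Count level by level. With function symbols f1/2, f3/3, the terms of depth ≤ k are the 4 constants together with each function applied to depth-≤(k−1) tuples, so N_k = 4 + N_{k-1}^2 + N_{k-1}^3.
N_0 = 4
N_1 = 4 + 4^2 + 4^3 = 84
N_2 = 4 + 84^2 + 84^3 = 599764

599764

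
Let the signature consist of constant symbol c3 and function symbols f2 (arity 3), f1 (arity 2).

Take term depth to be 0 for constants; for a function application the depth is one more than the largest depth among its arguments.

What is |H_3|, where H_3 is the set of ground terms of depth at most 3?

Count level by level. With function symbols f2/3, f1/2, the terms of depth ≤ k are the 1 constant together with each function applied to depth-≤(k−1) tuples, so N_k = 1 + N_{k-1}^3 + N_{k-1}^2.
N_0 = 1
N_1 = 1 + 1^3 + 1^2 = 3
N_2 = 1 + 3^3 + 3^2 = 37
N_3 = 1 + 37^3 + 37^2 = 52023

52023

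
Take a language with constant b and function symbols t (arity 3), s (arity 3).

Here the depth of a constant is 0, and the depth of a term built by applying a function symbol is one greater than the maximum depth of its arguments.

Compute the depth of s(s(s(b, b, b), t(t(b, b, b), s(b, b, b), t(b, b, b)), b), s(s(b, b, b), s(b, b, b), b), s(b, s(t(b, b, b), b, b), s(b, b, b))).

depth(s(b, b, b)) = 1 + max(0, 0, 0) = 1
depth(t(b, b, b)) = 1 + max(0, 0, 0) = 1
depth(t(t(b, b, b), s(b, b, b), t(b, b, b))) = 1 + max(1, 1, 1) = 2
depth(s(s(b, b, b), t(t(b, b, b), s(b, b, b), t(b, b, b)), b)) = 1 + max(1, 2, 0) = 3
depth(s(s(b, b, b), s(b, b, b), b)) = 1 + max(1, 1, 0) = 2
depth(s(t(b, b, b), b, b)) = 1 + max(1, 0, 0) = 2
depth(s(b, s(t(b, b, b), b, b), s(b, b, b))) = 1 + max(0, 2, 1) = 3
depth(s(s(s(b, b, b), t(t(b, b, b), s(b, b, b), t(b, b, b)), b), s(s(b, b, b), s(b, b, b), b), s(b, s(t(b, b, b), b, b), s(b, b, b)))) = 1 + max(3, 2, 3) = 4

4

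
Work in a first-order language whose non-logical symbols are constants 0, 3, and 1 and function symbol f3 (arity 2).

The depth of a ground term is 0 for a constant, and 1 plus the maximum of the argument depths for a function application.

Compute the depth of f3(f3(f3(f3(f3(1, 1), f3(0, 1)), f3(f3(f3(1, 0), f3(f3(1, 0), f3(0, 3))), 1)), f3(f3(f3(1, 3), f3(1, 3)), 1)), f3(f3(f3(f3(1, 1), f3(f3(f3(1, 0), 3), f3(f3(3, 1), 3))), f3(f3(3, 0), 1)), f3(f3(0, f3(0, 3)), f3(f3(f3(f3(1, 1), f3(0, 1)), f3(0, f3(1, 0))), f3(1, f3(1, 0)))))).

depth(f3(1, 1)) = 1 + max(0, 0) = 1
depth(f3(0, 1)) = 1 + max(0, 0) = 1
depth(f3(f3(1, 1), f3(0, 1))) = 1 + max(1, 1) = 2
depth(f3(1, 0)) = 1 + max(0, 0) = 1
depth(f3(0, 3)) = 1 + max(0, 0) = 1
depth(f3(f3(1, 0), f3(0, 3))) = 1 + max(1, 1) = 2
depth(f3(f3(1, 0), f3(f3(1, 0), f3(0, 3)))) = 1 + max(1, 2) = 3
depth(f3(f3(f3(1, 0), f3(f3(1, 0), f3(0, 3))), 1)) = 1 + max(3, 0) = 4
depth(f3(f3(f3(1, 1), f3(0, 1)), f3(f3(f3(1, 0), f3(f3(1, 0), f3(0, 3))), 1))) = 1 + max(2, 4) = 5
depth(f3(1, 3)) = 1 + max(0, 0) = 1
depth(f3(f3(1, 3), f3(1, 3))) = 1 + max(1, 1) = 2
depth(f3(f3(f3(1, 3), f3(1, 3)), 1)) = 1 + max(2, 0) = 3
depth(f3(f3(f3(f3(1, 1), f3(0, 1)), f3(f3(f3(1, 0), f3(f3(1, 0), f3(0, 3))), 1)), f3(f3(f3(1, 3), f3(1, 3)), 1))) = 1 + max(5, 3) = 6
depth(f3(f3(1, 0), 3)) = 1 + max(1, 0) = 2
depth(f3(3, 1)) = 1 + max(0, 0) = 1
depth(f3(f3(3, 1), 3)) = 1 + max(1, 0) = 2
depth(f3(f3(f3(1, 0), 3), f3(f3(3, 1), 3))) = 1 + max(2, 2) = 3
depth(f3(f3(1, 1), f3(f3(f3(1, 0), 3), f3(f3(3, 1), 3)))) = 1 + max(1, 3) = 4
depth(f3(3, 0)) = 1 + max(0, 0) = 1
depth(f3(f3(3, 0), 1)) = 1 + max(1, 0) = 2
depth(f3(f3(f3(1, 1), f3(f3(f3(1, 0), 3), f3(f3(3, 1), 3))), f3(f3(3, 0), 1))) = 1 + max(4, 2) = 5
depth(f3(0, f3(0, 3))) = 1 + max(0, 1) = 2
depth(f3(0, f3(1, 0))) = 1 + max(0, 1) = 2
depth(f3(f3(f3(1, 1), f3(0, 1)), f3(0, f3(1, 0)))) = 1 + max(2, 2) = 3
depth(f3(1, f3(1, 0))) = 1 + max(0, 1) = 2
depth(f3(f3(f3(f3(1, 1), f3(0, 1)), f3(0, f3(1, 0))), f3(1, f3(1, 0)))) = 1 + max(3, 2) = 4
depth(f3(f3(0, f3(0, 3)), f3(f3(f3(f3(1, 1), f3(0, 1)), f3(0, f3(1, 0))), f3(1, f3(1, 0))))) = 1 + max(2, 4) = 5
depth(f3(f3(f3(f3(1, 1), f3(f3(f3(1, 0), 3), f3(f3(3, 1), 3))), f3(f3(3, 0), 1)), f3(f3(0, f3(0, 3)), f3(f3(f3(f3(1, 1), f3(0, 1)), f3(0, f3(1, 0))), f3(1, f3(1, 0)))))) = 1 + max(5, 5) = 6
depth(f3(f3(f3(f3(f3(1, 1), f3(0, 1)), f3(f3(f3(1, 0), f3(f3(1, 0), f3(0, 3))), 1)), f3(f3(f3(1, 3), f3(1, 3)), 1)), f3(f3(f3(f3(1, 1), f3(f3(f3(1, 0), 3), f3(f3(3, 1), 3))), f3(f3(3, 0), 1)), f3(f3(0, f3(0, 3)), f3(f3(f3(f3(1, 1), f3(0, 1)), f3(0, f3(1, 0))), f3(1, f3(1, 0))))))) = 1 + max(6, 6) = 7

7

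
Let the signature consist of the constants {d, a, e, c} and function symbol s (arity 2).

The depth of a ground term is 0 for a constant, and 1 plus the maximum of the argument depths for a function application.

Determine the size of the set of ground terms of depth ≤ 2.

404

Let N_k = |{terms of depth ≤ k}|. Then N_0 = 4 and N_k = 4 + N_{k-1}^2 for k ≥ 1 (one summand per function symbol, arity giving the exponent).
N_0 = 4
N_1 = 4 + 4^2 = 20
N_2 = 4 + 20^2 = 404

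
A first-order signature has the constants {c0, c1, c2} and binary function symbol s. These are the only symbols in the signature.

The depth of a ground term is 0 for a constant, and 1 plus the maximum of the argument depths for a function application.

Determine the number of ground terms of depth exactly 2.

135

If N_k denotes the number of depth-≤k ground terms, the 3 constants give N_0 = 3, and each function symbol of arity r contributes N_{k-1}^r new terms at level k: N_k = 3 + N_{k-1}^2.
N_0 = 3
N_1 = 3 + 3^2 = 12
N_2 = 3 + 12^2 = 147
Terms of depth exactly 2: N_2 − N_1 = 147 − 12 = 135.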